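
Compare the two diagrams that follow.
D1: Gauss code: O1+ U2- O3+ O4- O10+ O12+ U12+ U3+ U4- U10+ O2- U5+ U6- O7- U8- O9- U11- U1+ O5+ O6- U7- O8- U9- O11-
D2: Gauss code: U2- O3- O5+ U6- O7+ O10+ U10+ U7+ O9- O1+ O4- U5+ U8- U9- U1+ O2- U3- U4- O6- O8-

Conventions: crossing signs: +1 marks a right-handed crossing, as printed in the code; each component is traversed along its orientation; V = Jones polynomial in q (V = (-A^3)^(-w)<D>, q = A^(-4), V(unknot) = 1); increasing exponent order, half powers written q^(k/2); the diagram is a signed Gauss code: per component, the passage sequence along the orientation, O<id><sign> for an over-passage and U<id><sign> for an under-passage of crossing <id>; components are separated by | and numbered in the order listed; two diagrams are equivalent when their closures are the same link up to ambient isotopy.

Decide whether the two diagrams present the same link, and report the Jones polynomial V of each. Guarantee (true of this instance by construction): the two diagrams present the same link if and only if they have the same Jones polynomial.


same link: no
V(D1) = -q^-4 + q^-3 + q^-1  [12 crossings, <D> = A^-2 + A^6 - A^10, w = -2]
V(D2) = -q^-6 + q^-5 - q^-4 + 2q^-3 - q^-2 + q^-1  (w -2, c 10, <D> = A^-2 - A^2 + 2A^6 - A^10 + A^14 - A^18)
note: V(q) takes 2 values over 2 diagrams, fixing the grouping


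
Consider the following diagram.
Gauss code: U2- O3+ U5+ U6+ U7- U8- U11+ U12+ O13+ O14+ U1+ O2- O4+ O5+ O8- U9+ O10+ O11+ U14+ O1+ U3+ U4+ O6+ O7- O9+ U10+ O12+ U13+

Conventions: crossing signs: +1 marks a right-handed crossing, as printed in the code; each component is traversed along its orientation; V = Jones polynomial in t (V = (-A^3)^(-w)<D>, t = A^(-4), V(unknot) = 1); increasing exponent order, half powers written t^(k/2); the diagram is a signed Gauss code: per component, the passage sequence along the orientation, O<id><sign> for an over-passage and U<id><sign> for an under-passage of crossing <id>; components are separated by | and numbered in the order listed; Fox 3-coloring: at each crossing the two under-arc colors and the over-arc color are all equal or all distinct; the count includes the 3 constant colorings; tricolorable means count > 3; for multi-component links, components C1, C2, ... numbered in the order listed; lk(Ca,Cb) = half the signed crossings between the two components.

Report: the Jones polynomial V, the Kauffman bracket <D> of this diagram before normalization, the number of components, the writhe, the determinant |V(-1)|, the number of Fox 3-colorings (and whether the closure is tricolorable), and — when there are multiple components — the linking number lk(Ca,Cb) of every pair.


Jones polynomial: V(t) = t^3 + t^5 - t^8
<D> = -A^-8 + A^4 + A^12; writhe +8
components 1, writhe +8 (14 crossings)
3-colorings: 9 of 3^14, det 3 — tricolorable
note: V spans 5 powers of t: at least 5 crossings in any diagram


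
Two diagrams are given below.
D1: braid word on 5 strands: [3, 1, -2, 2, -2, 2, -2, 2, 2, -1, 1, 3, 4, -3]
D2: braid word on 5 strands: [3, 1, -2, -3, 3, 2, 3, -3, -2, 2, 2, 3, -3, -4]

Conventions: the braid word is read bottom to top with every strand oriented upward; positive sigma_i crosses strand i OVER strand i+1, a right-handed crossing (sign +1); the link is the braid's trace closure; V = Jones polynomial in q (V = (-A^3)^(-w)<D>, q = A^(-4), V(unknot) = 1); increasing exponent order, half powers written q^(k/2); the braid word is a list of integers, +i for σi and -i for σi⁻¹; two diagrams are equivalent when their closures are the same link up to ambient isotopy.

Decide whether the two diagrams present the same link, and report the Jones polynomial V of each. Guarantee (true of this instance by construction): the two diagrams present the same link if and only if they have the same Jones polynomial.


same link: yes
V(D1) = 1  [14 crossings, <D> = A^12, w = +4]
D2 (bracket A^6; 14 crossings at w = +2): V = 1
note: one V(q) for all 2 diagrams — one class (guaranteed)


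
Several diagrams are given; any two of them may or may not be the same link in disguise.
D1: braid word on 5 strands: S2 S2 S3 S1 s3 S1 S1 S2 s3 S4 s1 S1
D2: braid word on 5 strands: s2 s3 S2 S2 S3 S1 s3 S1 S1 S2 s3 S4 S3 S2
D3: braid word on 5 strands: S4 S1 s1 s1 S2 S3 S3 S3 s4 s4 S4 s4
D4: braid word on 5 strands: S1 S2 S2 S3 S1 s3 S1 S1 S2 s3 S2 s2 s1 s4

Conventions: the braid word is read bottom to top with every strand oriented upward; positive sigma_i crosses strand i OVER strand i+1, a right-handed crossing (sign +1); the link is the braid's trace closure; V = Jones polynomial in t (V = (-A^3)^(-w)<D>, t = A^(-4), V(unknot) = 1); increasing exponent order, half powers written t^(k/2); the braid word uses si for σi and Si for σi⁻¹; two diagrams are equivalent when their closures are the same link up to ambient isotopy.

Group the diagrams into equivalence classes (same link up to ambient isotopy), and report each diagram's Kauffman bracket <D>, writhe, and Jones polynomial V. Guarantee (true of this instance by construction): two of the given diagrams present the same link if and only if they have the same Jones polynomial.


grouping into links: {D1, D2, D4} | {D3}
V(D1) = t^-8 - 2t^-7 + t^-6 - 2t^-5 + 2t^-4 + t^-2  (w -6, c 12, <D> = A^-10 + 2A^-2 - 2A^2 + A^6 - 2A^10 + A^14)
V(D2) = t^-8 - 2t^-7 + t^-6 - 2t^-5 + 2t^-4 + t^-2  [14 crossings, <D> = A^-10 + 2A^-2 - 2A^2 + A^6 - 2A^10 + A^14, w = -6]
V(D3) = -t^-4 + t^-3 + t^-1  (w -2, c 12, <D> = A^-2 + A^6 - A^10)
V(D4) = t^-8 - 2t^-7 + t^-6 - 2t^-5 + 2t^-4 + t^-2  (w -4, c 14, <D> = A^-4 + 2A^4 - 2A^8 + A^12 - 2A^16 + A^20)
why: 2 values of V(t) split the 4 diagrams


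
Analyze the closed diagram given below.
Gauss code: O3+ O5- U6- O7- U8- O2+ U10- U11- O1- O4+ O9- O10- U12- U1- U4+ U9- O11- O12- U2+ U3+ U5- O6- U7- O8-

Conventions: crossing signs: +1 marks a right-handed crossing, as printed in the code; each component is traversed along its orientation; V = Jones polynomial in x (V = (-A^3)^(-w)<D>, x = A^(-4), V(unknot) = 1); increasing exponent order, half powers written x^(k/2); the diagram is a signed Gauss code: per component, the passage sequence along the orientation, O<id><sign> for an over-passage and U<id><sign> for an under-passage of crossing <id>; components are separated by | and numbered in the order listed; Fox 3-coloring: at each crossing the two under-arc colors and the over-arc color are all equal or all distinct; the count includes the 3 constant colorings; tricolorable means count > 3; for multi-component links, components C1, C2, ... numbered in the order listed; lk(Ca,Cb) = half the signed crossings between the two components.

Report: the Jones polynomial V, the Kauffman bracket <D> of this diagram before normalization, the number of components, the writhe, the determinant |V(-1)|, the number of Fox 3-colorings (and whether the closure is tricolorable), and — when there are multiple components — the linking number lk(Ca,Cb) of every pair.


V = x^-8 - 2x^-7 + x^-6 - 2x^-5 + 2x^-4 + x^-2
<D> = A^-10 + 2A^-2 - 2A^2 + A^6 - 2A^10 + A^14 (w = -6)
1 component over 12 crossings, w = -6
27 Fox colorings among 3^12, |V(-1)| = 9: tricolorable
why: w = -6 shifts under R1 moves; the (-A^3)^(6) factor cancels that in V


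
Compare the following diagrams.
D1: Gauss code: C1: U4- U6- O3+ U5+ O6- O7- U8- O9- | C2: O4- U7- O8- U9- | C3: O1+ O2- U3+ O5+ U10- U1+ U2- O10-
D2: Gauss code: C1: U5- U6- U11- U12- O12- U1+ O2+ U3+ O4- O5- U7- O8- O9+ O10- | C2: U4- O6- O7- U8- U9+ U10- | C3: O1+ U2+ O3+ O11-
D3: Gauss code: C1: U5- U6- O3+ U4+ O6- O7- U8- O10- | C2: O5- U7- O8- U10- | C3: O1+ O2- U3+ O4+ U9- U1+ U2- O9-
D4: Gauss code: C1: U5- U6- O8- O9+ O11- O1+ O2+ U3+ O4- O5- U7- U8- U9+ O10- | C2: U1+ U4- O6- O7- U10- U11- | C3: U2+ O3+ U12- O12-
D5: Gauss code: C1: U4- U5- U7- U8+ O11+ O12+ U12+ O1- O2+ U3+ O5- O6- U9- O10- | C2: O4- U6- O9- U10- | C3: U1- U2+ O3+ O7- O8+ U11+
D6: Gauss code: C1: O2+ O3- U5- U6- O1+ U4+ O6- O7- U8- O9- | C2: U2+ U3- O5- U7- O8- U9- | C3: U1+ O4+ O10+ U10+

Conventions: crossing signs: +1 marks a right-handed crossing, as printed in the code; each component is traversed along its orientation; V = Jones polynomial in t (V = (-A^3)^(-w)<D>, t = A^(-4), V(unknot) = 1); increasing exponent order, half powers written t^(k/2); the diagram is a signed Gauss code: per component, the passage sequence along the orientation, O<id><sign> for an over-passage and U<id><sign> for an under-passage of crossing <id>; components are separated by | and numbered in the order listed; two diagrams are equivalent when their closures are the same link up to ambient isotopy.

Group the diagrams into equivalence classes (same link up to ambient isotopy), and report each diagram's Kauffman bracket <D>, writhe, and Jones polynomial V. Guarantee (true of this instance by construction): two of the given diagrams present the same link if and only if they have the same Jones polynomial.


classes: {D1, D2, D3, D4, D5, D6}
V(D1) = t^-5 - t^-4 + 2t^-3 - t^-2 + 2t^-1 + t  [10 crossings, <D> = A^-16 + 2A^-8 - A^-4 + 2 - A^4 + A^8, w = -4]
V(D2) = t^-5 - t^-4 + 2t^-3 - t^-2 + 2t^-1 + t  (w -4, c 12, <D> = A^-16 + 2A^-8 - A^-4 + 2 - A^4 + A^8)
V(D3) = t^-5 - t^-4 + 2t^-3 - t^-2 + 2t^-1 + t  [10 crossings, <D> = A^-16 + 2A^-8 - A^-4 + 2 - A^4 + A^8, w = -4]
D4 (bracket A^-16 + 2A^-8 - A^-4 + 2 - A^4 + A^8; 12 crossings at w = -4): V = t^-5 - t^-4 + 2t^-3 - t^-2 + 2t^-1 + t
D5 (bracket A^-10 + 2A^-2 - A^2 + 2A^6 - A^10 + A^14; 12 crossings at w = -2): V = t^-5 - t^-4 + 2t^-3 - t^-2 + 2t^-1 + t
V(D6) = t^-5 - t^-4 + 2t^-3 - t^-2 + 2t^-1 + t  [10 crossings, <D> = A^-10 + 2A^-2 - A^2 + 2A^6 - A^10 + A^14, w = -2]
note: one V(t) for all 6 diagrams — one class (guaranteed)


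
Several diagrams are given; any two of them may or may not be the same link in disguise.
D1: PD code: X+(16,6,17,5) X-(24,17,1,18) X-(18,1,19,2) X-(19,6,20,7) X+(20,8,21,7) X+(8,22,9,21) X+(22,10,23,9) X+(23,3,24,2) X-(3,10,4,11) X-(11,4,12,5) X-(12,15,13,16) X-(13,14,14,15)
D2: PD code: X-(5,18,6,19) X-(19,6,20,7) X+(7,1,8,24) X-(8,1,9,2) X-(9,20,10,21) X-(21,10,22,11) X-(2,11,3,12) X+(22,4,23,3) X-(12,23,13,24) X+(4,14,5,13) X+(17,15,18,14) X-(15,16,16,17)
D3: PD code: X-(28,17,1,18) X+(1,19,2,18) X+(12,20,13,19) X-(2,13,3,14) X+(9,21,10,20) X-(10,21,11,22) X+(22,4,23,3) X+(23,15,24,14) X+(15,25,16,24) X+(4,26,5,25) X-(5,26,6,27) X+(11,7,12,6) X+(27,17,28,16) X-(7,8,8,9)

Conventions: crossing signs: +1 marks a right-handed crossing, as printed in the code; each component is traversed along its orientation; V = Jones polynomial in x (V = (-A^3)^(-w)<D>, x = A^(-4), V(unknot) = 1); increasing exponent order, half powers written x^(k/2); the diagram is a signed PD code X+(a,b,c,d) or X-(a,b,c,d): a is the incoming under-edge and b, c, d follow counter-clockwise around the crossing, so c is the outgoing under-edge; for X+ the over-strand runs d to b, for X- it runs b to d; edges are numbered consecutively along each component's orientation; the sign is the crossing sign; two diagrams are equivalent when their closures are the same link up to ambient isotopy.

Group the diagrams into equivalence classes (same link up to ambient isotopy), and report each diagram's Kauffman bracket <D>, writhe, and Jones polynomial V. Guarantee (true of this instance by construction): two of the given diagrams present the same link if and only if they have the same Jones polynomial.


equivalence classes: {D1} | {D2} | {D3}
D1 (bracket A^-14 - A^-10 + A^-6 - A^-2 + A^2; 12 crossings at w = -2): V = x^-2 - x^-1 + 1 - x + x^2
V(D2) = -x^-6 + x^-5 - x^-4 + 2x^-3 - x^-2 + x^-1  [12 crossings, <D> = A^-8 - A^-4 + 2 - A^4 + A^8 - A^12, w = -4]
V(D3) = x - x^2 + 2x^3 - x^4 + x^5 - x^6  (w +4, c 14, <D> = -A^-12 + A^-8 - A^-4 + 2 - A^4 + A^8)
observation: 3 values of V(x) split the 3 diagrams


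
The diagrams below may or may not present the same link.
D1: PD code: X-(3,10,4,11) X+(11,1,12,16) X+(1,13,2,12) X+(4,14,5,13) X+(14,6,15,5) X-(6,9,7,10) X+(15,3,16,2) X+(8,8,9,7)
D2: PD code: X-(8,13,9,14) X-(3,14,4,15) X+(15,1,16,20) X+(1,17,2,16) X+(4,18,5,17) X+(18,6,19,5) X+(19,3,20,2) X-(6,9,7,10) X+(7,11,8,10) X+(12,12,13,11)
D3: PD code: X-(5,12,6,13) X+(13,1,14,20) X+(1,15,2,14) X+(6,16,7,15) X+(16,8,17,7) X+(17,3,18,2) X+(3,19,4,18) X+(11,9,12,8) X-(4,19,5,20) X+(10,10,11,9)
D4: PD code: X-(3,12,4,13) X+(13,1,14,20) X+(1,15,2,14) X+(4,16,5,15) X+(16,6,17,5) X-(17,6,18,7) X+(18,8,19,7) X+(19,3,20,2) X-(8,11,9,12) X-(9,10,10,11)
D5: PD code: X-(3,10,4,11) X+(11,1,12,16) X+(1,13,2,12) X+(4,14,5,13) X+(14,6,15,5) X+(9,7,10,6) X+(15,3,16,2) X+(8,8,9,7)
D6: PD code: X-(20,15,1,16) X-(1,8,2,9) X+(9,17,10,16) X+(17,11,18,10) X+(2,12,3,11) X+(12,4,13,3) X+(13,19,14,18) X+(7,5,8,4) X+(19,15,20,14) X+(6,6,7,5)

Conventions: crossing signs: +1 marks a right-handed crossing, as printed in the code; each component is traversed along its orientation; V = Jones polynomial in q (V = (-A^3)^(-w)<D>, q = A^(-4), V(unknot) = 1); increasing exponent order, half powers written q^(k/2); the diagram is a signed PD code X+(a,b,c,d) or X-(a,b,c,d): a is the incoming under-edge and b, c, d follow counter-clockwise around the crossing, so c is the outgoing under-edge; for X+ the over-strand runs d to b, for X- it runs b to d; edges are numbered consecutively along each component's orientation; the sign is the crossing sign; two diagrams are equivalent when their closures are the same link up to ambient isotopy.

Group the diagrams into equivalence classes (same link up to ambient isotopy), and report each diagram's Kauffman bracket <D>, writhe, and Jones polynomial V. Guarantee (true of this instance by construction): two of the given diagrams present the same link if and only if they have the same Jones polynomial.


equivalence classes: {D1, D2, D3, D4, D5, D6}
D1 (bracket -A^-12 + A^-8 - A^-4 + 2 - A^4 + A^8; 8 crossings at w = +4): V = q - q^2 + 2q^3 - q^4 + q^5 - q^6
V(D2) = q - q^2 + 2q^3 - q^4 + q^5 - q^6  (w +4, c 10, <D> = -A^-12 + A^-8 - A^-4 + 2 - A^4 + A^8)
V(D3) = q - q^2 + 2q^3 - q^4 + q^5 - q^6  [10 crossings, <D> = -A^-6 + A^-2 - A^2 + 2A^6 - A^10 + A^14, w = +6]
D4 (bracket -A^-18 + A^-14 - A^-10 + 2A^-6 - A^-2 + A^2; 10 crossings at w = +2): V = q - q^2 + 2q^3 - q^4 + q^5 - q^6
V(D5) = q - q^2 + 2q^3 - q^4 + q^5 - q^6  (w +6, c 8, <D> = -A^-6 + A^-2 - A^2 + 2A^6 - A^10 + A^14)
V(D6) = q - q^2 + 2q^3 - q^4 + q^5 - q^6  [10 crossings, <D> = -A^-6 + A^-2 - A^2 + 2A^6 - A^10 + A^14, w = +6]
key observation: one V(q) for all 6 diagrams — one class (guaranteed)


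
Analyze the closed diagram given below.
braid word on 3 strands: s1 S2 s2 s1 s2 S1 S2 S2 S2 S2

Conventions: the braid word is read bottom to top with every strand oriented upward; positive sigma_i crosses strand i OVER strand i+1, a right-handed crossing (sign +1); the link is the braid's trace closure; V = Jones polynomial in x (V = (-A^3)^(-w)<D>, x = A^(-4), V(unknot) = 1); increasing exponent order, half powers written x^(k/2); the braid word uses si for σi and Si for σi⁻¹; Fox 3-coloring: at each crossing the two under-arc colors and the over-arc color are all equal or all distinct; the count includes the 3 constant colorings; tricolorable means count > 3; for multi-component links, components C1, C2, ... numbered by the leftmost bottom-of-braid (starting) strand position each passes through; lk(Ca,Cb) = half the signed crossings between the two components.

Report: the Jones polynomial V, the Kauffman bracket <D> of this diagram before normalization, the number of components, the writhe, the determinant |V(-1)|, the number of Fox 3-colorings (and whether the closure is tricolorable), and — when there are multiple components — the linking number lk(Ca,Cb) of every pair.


V(x) = x^-5 - 2x^-4 + 2x^-3 - 2x^-2 + 2x^-1 - 1 + x
bracket: A^-10 - A^-6 + 2A^-2 - 2A^2 + 2A^6 - 2A^10 + A^14, w = -2
1 component, writhe -2, over 10 crossings
det 11, colorings 3 of 3^10 — not tricolorable
observation: w = -2 (over 10 crossings) is diagram-only; (-A^3)^(2) removes it from V


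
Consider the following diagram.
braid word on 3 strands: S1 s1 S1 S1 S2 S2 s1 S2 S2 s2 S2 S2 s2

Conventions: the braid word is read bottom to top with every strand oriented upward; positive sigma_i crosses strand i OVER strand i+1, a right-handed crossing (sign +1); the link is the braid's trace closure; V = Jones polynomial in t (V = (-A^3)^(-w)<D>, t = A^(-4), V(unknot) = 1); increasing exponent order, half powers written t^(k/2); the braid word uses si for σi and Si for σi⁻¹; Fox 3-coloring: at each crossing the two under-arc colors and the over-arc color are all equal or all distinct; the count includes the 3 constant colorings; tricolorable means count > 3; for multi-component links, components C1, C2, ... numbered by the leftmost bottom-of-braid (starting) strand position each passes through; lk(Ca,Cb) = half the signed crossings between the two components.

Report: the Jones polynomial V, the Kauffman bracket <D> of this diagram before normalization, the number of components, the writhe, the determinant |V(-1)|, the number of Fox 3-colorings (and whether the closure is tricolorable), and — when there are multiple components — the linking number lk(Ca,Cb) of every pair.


Jones polynomial: V(t) = -t^(-15/2) + 2t^(-13/2) - 2t^(-11/2) + 2t^(-9/2) - 3t^(-7/2) + t^(-5/2) - t^(-3/2)
<D> = A^-9 - A^-5 + 3A^-1 - 2A^3 + 2A^7 - 2A^11 + A^15; writhe -5
components 2, writhe -5 (13 crossings)
linking number lk(C1,C2) = -2
3-colorings: 9 of 3^13, det 12 — tricolorable
note: free reduction leaves σ1⁻¹ σ1⁻¹ σ2⁻¹ σ2⁻¹ σ1 σ2⁻¹ σ2⁻¹ of the original 13 letters


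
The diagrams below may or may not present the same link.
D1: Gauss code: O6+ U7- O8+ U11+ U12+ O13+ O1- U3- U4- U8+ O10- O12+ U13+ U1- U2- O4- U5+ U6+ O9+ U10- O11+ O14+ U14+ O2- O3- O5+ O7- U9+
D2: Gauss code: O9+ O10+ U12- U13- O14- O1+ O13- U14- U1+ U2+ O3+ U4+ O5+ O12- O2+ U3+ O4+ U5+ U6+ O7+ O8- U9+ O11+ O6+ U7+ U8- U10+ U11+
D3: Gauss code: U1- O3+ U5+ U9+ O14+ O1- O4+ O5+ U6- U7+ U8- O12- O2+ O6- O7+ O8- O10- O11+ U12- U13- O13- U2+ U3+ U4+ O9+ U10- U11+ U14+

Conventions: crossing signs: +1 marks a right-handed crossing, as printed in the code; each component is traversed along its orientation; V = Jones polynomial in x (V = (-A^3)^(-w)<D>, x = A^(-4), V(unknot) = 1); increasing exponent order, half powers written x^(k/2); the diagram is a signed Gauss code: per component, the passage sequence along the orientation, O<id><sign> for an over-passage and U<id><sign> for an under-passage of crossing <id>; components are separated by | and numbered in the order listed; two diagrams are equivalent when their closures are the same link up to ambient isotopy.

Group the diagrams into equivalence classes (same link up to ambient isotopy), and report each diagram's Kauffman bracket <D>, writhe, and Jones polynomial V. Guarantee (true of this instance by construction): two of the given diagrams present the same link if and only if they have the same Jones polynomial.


classes: {D1} | {D2} | {D3}
V(D1) = x^-2 - x^-1 + 1 - x + x^2  [14 crossings, <D> = A^-2 - A^2 + A^6 - A^10 + A^14, w = +2]
V(D2) = x^2 + 2x^4 - 2x^5 + x^6 - 2x^7 + x^8  [14 crossings, <D> = A^-14 - 2A^-10 + A^-6 - 2A^-2 + 2A^2 + A^10, w = +6]
V(D3) = x + x^3 - x^4  [14 crossings, <D> = -A^-10 + A^-6 + A^2, w = +2]
note: 3 classes among 3 diagrams; unequal V(x) rules out equality


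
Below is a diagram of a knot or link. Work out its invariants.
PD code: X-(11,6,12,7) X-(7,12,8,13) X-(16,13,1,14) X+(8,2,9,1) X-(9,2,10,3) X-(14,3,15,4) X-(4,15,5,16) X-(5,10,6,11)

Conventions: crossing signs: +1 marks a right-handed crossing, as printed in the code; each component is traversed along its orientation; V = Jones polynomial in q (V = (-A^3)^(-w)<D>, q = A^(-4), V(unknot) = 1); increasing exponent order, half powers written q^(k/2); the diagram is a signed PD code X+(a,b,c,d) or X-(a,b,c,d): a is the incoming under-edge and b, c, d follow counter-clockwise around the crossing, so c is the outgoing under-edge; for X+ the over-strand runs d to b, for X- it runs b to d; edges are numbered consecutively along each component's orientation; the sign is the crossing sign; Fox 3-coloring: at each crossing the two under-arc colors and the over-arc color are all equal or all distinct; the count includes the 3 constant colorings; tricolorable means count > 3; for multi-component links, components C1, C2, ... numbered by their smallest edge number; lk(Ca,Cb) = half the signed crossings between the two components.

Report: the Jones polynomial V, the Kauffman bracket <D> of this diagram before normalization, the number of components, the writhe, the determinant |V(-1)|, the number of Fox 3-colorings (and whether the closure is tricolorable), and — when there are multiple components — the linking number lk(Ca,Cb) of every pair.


Jones polynomial: V(q) = q^-8 - 2q^-7 + q^-6 - 2q^-5 + 2q^-4 + q^-2
<D> = A^-10 + 2A^-2 - 2A^2 + A^6 - 2A^10 + A^14; writhe -6
components 1, writhe -6 (8 crossings)
3-colorings: 27 of 3^8, det 9 — tricolorable
note: V spans 6 powers of q: at least 6 crossings in any diagram


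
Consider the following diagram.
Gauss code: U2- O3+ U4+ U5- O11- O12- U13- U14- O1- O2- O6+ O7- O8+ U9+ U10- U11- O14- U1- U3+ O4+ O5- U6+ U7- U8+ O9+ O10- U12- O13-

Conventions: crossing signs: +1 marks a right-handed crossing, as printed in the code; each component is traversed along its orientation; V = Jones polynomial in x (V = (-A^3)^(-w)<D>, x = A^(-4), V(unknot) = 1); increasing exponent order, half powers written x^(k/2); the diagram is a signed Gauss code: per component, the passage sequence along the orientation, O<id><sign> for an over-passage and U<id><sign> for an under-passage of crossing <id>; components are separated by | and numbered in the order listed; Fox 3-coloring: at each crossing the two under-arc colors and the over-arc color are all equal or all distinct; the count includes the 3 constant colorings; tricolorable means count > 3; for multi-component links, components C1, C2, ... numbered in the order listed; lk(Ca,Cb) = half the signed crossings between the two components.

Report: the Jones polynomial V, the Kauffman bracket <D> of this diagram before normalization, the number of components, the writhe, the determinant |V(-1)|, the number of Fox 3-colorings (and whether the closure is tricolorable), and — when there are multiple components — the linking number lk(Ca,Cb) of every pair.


V(x) = -x^-6 + x^-5 - x^-4 + 2x^-3 - x^-2 + x^-1
bracket: A^-8 - A^-4 + 2 - A^4 + A^8 - A^12, w = -4
1 component, writhe -4, over 14 crossings
det 7, colorings 3 of 3^14 — not tricolorable
observation: V spans 5 powers of x: at least 5 crossings in any diagram


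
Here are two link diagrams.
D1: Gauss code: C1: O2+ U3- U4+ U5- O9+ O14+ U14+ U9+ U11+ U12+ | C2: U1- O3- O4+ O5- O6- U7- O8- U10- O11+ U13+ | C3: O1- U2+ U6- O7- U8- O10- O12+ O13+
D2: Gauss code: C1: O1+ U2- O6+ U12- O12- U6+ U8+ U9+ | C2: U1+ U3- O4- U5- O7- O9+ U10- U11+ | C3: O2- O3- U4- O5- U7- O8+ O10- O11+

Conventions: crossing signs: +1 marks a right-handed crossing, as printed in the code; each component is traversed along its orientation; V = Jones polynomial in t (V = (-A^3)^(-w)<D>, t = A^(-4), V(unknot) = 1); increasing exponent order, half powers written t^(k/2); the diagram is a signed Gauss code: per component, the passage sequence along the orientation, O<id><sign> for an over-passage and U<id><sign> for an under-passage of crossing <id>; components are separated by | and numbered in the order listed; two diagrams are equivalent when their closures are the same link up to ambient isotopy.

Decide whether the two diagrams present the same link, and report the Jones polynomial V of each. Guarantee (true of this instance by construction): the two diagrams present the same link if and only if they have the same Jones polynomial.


equivalent: yes
V(D1) = t^-5 - t^-4 + 2t^-3 - t^-2 + 2t^-1 + t  (w 0, c 14, <D> = A^-4 + 2A^4 - A^8 + 2A^12 - A^16 + A^20)
V(D2) = t^-5 - t^-4 + 2t^-3 - t^-2 + 2t^-1 + t  (w -2, c 12, <D> = A^-10 + 2A^-2 - A^2 + 2A^6 - A^10 + A^14)
why: from 14 to 12 crossings by R-moves: one link, two diagrams


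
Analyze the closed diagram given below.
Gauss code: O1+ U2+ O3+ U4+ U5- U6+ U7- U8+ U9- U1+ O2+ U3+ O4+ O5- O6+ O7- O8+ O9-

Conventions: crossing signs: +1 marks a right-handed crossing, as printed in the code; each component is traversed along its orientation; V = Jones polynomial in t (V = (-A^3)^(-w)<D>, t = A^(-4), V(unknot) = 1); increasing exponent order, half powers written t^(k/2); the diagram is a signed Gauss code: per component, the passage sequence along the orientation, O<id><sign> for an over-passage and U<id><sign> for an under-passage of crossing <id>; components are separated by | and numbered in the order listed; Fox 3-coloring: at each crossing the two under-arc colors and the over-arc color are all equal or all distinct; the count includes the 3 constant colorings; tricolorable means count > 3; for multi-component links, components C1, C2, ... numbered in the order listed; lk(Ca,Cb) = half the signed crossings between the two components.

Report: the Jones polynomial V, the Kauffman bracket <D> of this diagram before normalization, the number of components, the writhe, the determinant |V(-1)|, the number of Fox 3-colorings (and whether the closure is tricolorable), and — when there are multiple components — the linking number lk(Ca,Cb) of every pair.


V = t + t^3 - t^4
<D> = A^-7 - A^-3 - A^5 (w = +3)
1 component over 9 crossings, w = +3
9 Fox colorings among 3^9, |V(-1)| = 3: tricolorable
why: det 3 = |V(-1)|; divisible by 3, so tricolorable


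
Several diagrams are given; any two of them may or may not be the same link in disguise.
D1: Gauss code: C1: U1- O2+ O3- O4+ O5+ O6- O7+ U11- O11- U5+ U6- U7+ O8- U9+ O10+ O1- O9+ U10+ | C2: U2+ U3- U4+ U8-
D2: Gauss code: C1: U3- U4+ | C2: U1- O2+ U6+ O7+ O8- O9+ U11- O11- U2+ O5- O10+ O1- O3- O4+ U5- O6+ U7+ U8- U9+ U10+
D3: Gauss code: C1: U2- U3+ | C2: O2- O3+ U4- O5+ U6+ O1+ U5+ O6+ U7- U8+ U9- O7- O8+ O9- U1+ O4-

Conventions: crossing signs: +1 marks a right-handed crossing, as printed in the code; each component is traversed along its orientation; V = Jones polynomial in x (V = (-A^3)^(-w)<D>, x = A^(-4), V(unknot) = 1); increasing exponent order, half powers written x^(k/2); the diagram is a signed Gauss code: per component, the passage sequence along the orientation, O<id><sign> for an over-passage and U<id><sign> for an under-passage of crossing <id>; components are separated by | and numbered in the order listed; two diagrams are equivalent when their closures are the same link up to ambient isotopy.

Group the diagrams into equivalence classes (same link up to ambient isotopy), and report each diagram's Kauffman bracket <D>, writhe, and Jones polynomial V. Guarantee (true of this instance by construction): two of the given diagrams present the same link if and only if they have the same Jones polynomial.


grouping into links: {D1} | {D2, D3}
V(D1) = -x^(-1/2) - x^(1/2)  (w +1, c 11, <D> = A + A^5)
D2 (bracket -A^-15 + A^-7 + A^-3 + A; 11 crossings at w = +1): V = -x^(1/2) - x^(3/2) - x^(5/2) + x^(9/2)
D3 (bracket -A^-15 + A^-7 + A^-3 + A; 9 crossings at w = +1): V = -x^(1/2) - x^(3/2) - x^(5/2) + x^(9/2)
why: 2 classes among 3 diagrams; unequal V(x) rules out equality


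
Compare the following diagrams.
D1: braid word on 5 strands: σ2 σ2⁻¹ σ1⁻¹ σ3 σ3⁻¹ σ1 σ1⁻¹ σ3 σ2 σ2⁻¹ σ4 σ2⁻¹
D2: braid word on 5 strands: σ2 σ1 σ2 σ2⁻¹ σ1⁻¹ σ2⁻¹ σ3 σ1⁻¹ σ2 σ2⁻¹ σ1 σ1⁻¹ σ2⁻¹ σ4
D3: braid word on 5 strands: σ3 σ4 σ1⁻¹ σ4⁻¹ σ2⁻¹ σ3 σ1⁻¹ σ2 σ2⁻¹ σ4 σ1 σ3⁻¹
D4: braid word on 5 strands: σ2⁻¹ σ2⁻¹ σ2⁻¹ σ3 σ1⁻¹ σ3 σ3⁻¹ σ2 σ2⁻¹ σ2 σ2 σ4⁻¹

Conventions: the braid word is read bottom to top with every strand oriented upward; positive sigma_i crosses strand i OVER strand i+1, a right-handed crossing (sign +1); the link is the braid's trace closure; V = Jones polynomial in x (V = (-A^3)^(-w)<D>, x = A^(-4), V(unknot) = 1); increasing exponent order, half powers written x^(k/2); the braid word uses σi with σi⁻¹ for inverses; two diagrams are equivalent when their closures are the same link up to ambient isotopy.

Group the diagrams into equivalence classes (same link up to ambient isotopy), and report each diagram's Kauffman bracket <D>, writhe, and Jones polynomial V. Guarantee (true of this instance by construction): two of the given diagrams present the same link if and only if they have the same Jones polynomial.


classes: {D1, D2, D3, D4}
V(D1) = 1  [12 crossings, <D> = 1, w = 0]
V(D2) = 1  [14 crossings, <D> = 1, w = 0]
D3 (bracket 1; 12 crossings at w = 0): V = 1
V(D4) = 1  (w -2, c 12, <D> = A^-6)
note: all 4 diagrams share one V(x), hence one class


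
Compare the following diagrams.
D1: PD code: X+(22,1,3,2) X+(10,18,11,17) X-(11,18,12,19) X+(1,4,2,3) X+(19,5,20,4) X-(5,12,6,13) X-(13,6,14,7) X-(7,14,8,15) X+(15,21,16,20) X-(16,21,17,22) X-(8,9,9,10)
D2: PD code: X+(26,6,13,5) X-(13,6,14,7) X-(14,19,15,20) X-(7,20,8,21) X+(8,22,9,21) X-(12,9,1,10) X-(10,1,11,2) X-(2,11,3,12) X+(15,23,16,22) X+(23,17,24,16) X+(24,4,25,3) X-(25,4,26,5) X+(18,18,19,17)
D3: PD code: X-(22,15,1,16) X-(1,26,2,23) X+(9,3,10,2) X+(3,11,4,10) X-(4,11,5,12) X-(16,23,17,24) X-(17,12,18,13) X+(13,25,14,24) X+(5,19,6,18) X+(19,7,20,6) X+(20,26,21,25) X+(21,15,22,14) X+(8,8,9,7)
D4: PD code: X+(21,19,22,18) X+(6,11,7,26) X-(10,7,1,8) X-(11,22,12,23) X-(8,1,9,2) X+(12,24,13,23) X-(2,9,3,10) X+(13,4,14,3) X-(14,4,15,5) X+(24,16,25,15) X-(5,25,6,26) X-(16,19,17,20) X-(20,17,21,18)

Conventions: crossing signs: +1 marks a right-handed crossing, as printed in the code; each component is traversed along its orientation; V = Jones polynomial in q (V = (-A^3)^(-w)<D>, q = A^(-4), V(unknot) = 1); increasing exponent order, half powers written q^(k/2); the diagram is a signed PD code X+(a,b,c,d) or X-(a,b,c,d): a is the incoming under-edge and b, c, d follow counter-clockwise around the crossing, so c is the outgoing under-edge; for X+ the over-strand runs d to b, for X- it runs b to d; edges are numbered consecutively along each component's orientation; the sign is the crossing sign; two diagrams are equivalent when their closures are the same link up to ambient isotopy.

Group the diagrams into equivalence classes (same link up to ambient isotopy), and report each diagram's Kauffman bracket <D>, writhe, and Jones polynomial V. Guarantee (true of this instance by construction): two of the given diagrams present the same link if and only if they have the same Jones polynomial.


equivalence classes: {D1} | {D2, D4} | {D3}
D1 (bracket A^-9 + 2A^-1 - A^3 + A^7 - A^11; 11 crossings at w = -1): V = q^(-7/2) - q^(-5/2) + q^(-3/2) - 2q^(-1/2) - q^(3/2)
V(D2) = q^(-9/2) - q^(-5/2) - q^(-3/2) - q^(-1/2)  (w -1, c 13, <D> = A^-1 + A^3 + A^7 - A^15)
D3 (bracket -A^-9 + A^-1 + A^3 + A^7; 13 crossings at w = +3): V = -q^(1/2) - q^(3/2) - q^(5/2) + q^(9/2)
V(D4) = q^(-9/2) - q^(-5/2) - q^(-3/2) - q^(-1/2)  [13 crossings, <D> = A^-7 + A^-3 + A - A^9, w = -3]
key observation: 3 classes among 4 diagrams; unequal V(q) rules out equality


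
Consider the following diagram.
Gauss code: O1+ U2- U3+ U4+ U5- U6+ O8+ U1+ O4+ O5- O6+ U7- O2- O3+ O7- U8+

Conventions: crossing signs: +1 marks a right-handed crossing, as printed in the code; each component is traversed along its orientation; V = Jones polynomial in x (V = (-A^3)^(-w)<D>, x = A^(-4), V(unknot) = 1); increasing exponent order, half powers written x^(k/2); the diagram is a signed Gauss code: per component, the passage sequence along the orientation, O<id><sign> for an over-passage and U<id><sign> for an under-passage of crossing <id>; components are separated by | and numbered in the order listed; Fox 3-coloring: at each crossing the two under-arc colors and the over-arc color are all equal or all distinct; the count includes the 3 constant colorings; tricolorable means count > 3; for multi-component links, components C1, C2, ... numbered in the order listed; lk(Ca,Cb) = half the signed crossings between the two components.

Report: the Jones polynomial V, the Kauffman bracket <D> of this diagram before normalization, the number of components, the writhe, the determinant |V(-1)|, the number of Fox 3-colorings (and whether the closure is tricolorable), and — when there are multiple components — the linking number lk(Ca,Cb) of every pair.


V(x) = x + x^3 - x^4
bracket: -A^-10 + A^-6 + A^2, w = +2
1 component, writhe +2, over 8 crossings
det 3, colorings 9 of 3^8 — tricolorable
observation: V spans 3 powers of x: at least 3 crossings in any diagram


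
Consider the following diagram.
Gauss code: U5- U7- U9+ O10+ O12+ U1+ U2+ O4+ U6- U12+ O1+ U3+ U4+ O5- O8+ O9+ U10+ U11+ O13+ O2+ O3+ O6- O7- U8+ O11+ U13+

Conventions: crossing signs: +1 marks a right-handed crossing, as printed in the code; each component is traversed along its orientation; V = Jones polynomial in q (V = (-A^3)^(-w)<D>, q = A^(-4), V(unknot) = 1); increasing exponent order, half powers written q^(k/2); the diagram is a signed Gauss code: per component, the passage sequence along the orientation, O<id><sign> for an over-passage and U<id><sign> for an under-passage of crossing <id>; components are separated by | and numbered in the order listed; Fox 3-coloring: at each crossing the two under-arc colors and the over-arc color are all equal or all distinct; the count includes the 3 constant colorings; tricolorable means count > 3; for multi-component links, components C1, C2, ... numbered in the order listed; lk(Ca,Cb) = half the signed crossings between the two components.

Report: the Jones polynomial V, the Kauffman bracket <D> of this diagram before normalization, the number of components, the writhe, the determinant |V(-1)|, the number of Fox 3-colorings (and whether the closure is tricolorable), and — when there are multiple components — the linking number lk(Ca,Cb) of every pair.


V = q^2 - q^3 + 3q^4 - 3q^5 + 4q^6 - 4q^7 + 2q^8 - 2q^9 + q^10
<D> = -A^-19 + 2A^-15 - 2A^-11 + 4A^-7 - 4A^-3 + 3A - 3A^5 + A^9 - A^13 (w = +7)
1 component over 13 crossings, w = +7
9 Fox colorings among 3^13, |V(-1)| = 21: tricolorable
why: V spans 8 powers of q: at least 8 crossings in any diagram


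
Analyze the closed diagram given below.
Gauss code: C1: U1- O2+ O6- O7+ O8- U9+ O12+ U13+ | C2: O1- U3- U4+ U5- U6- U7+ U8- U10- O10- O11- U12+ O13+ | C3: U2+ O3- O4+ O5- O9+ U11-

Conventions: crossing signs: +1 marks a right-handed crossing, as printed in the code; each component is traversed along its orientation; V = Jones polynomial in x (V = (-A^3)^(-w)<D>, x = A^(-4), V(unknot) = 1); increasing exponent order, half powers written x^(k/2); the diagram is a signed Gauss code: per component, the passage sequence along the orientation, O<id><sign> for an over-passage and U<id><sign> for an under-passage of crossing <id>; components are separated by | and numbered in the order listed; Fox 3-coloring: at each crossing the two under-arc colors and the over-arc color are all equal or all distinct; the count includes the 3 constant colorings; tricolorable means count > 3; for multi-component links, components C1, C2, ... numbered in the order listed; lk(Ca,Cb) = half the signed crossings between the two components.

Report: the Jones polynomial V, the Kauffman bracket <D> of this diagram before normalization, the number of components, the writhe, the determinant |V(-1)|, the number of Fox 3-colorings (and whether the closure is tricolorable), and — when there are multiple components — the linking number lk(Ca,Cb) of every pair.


V(x) = x^-2 + 2 + x^2
bracket: -A^-11 - 2A^-3 - A^5, w = -1
3 components, writhe -1, over 13 crossings
lk(C1,C2) = 0
linking number lk(C1,C3) = +1
lk(C2,C3): -1
det 4, colorings 3 of 3^13 — not tricolorable
observation: the 3 component pairs carry total linking 0


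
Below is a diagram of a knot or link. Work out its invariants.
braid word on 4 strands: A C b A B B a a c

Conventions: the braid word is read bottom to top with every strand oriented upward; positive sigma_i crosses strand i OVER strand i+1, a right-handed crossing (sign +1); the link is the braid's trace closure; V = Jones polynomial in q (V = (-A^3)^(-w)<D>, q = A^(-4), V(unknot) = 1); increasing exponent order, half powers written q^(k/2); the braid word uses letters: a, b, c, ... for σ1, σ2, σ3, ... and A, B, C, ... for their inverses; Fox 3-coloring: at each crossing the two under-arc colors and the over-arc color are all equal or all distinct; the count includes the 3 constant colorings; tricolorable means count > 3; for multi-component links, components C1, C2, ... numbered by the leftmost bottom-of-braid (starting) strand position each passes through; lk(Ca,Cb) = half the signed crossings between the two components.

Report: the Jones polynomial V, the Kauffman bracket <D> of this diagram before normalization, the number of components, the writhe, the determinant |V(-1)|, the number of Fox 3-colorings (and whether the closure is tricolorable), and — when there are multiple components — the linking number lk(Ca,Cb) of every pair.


Jones polynomial: V(q) = q^-3 + q^-2 + q^-1 + 1
<D> = -A^-3 - A - A^5 - A^9; writhe -1
components 3, writhe -1 (9 crossings)
linking number lk(C1,C2) = -1
lk(C1,C3): 0
lk(C2,C3) = 0
3-colorings: 9 of 3^9, det 0 — tricolorable
note: w = -1 shifts under R1 moves; the (-A^3)^(1) factor cancels that in V


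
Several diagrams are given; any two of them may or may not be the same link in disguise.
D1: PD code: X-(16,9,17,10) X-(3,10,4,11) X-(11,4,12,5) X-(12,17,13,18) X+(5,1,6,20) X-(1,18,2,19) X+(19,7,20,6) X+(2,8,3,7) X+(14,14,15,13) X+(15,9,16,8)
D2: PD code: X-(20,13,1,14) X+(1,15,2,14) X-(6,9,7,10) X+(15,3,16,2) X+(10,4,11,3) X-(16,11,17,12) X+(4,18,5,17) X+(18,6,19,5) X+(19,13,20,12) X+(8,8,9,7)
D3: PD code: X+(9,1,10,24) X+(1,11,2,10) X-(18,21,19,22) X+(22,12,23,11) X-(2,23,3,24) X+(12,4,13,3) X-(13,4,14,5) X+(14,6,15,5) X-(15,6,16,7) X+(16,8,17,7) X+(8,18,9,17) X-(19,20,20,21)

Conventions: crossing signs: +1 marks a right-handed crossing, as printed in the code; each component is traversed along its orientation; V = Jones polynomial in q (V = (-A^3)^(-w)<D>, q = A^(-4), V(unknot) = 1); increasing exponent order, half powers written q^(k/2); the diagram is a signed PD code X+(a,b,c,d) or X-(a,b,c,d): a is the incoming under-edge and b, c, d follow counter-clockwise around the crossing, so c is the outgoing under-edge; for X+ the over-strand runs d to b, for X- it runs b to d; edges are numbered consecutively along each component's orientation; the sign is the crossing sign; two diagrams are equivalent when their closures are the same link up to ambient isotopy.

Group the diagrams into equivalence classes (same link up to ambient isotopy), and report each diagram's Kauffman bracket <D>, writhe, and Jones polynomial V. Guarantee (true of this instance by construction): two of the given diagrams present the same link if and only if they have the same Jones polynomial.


equivalence classes: {D1} | {D2, D3}
D1 (bracket A^-8 - A^-4 + 1 - A^4 + A^8; 10 crossings at w = 0): V = q^-2 - q^-1 + 1 - q + q^2
D2 (bracket -A^-12 + A^-8 - A^-4 + 2 - A^4 + A^8; 10 crossings at w = +4): V = q - q^2 + 2q^3 - q^4 + q^5 - q^6
V(D3) = q - q^2 + 2q^3 - q^4 + q^5 - q^6  [12 crossings, <D> = -A^-18 + A^-14 - A^-10 + 2A^-6 - A^-2 + A^2, w = +2]
key observation: 2 classes among 3 diagrams; unequal V(q) rules out equality


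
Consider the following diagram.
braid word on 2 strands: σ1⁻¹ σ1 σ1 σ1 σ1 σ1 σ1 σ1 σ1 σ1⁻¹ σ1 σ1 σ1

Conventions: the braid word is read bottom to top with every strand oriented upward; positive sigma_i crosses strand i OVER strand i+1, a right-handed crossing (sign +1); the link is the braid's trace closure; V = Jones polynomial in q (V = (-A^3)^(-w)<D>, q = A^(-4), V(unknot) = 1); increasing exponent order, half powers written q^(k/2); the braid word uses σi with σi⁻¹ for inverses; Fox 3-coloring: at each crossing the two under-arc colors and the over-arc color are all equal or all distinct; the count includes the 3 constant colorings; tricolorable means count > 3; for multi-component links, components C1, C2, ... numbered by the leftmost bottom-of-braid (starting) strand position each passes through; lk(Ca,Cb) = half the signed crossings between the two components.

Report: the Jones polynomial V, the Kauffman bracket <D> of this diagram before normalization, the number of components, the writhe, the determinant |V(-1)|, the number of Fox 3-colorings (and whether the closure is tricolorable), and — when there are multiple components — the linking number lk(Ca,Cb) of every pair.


V(q) = q^4 + q^6 - q^7 + q^8 - q^9 + q^10 - q^11 + q^12 - q^13
bracket: A^-25 - A^-21 + A^-17 - A^-13 + A^-9 - A^-5 + A^-1 - A^3 - A^11, w = +9
1 component, writhe +9, over 13 crossings
det 9, colorings 9 of 3^13 — tricolorable
observation: w = +9 shifts under R1 moves; the (-A^3)^(-9) factor cancels that in V
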